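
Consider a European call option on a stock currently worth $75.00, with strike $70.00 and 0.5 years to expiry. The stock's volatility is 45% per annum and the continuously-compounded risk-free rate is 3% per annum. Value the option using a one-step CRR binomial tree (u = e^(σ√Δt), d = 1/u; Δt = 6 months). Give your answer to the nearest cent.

$14.49

CRR parameters: u = e^(σ√Δt) = e^(0.45·√0.5) = 1.3746, d = 1/u = 0.7275
Per-period rate: rΔt = 0.03·0.5 = 0.015, so R = e^0.015 = 1.0151
Risk-neutral probability p = (e^0.015 − 0.7275)/(1.3746 − 0.7275) = 0.2877/0.6472 = 0.4445
Terminal stock prices: S_u = 103.1, S_d = 54.56
Terminal payoffs (S − K): max(33.1, 0) = 33.1, max(-15.44, 0) = 0
Node 0 (S = 75): V_0 = e^(−0.015)·[0.4445·33.0986 + 0.5555·0.0000] = 14.4922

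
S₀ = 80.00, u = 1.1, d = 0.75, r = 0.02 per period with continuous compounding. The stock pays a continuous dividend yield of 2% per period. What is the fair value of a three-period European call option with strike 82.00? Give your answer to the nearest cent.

8.40

Per-period risk-free factor R = e^0.02 = 1.0202; dividend-adjusted growth = e^(0.02−0.02) = 1.0000.
Risk-neutral probability p = (1.0000 − 0.75)/(1.1 − 0.75) = 0.2500/0.3500 = 0.7143
Terminal stock prices: S_uuu = 106.5, S_uud = 72.6, S_udd = 49.5, S_ddd = 33.75
Terminal payoffs (S − K): max(24.48, 0) = 24.48, max(-9.4, 0) = 0, max(-32.5, 0) = 0, max(-48.25, 0) = 0
Node uu (S = 96.8): V_uu = e^(−0.02)·[0.7143·24.4800 + 0.2857·0.0000] = 17.1395
Node ud (S = 66): V_ud = e^(−0.02)·[0.7143·0.0000 + 0.2857·0.0000] = 0.0000
Node dd (S = 45): V_dd = e^(−0.02)·[0.7143·0.0000 + 0.2857·0.0000] = 0.0000
Node u (S = 88): V_u = e^(−0.02)·[0.7143·17.1395 + 0.2857·0.0000] = 12.0001
Node d (S = 60): V_d = e^(−0.02)·[0.7143·0.0000 + 0.2857·0.0000] = 0.0000
Node 0 (S = 80): V_0 = e^(−0.02)·[0.7143·12.0001 + 0.2857·0.0000] = 8.4017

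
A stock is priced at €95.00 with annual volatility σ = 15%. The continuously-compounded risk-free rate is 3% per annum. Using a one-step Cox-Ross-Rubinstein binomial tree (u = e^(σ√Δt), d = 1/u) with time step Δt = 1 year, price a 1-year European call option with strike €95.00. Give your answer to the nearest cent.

CRR parameters: u = e^(σ√Δt) = e^(0.15·√1) = 1.1618, d = 1/u = 0.8607
Per-period rate: rΔt = 0.03·1 = 0.03, so R = e^0.03 = 1.0305
Risk-neutral probability p = (e^0.03 − 0.8607)/(1.1618 − 0.8607) = 0.1697/0.3011 = 0.5637
Terminal stock prices: S_u = 110.4, S_d = 81.77
Terminal payoffs (S − K): max(15.37, 0) = 15.37, max(-13.23, 0) = 0
Node 0 (S = 95): V_0 = e^(−0.03)·[0.5637·15.3743 + 0.4363·0.0000] = 8.4104

€8.41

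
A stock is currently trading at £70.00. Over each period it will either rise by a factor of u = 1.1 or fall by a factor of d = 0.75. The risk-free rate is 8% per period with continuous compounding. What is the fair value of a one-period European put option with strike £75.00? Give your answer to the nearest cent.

£0.99

Risk-neutral probability p = (e^0.08 − 0.75)/(1.1 − 0.75) = 0.3333/0.3500 = 0.9522
Terminal stock prices: S_u = 77, S_d = 52.5
Terminal payoffs (K − S): max(-2, 0) = 0, max(22.5, 0) = 22.5
Node 0 (S = 70): V_0 = e^(−0.08)·[0.9522·0.0000 + 0.0478·22.5000] = 0.9918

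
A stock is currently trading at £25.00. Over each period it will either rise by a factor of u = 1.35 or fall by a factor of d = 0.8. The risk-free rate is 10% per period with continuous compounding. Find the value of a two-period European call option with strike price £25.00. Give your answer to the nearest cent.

Risk-neutral probability p = (e^0.1 − 0.8)/(1.35 − 0.8) = 0.3052/0.5500 = 0.5549
Terminal stock prices: S_uu = 45.56, S_ud = 27, S_dd = 16
Terminal payoffs (S − K): max(20.56, 0) = 20.56, max(2, 0) = 2, max(-9, 0) = 0
Node u (S = 33.75): V_u = e^(−0.1)·[0.5549·20.5625 + 0.4451·2.0000] = 11.1291
Node d (S = 20): V_d = e^(−0.1)·[0.5549·2.0000 + 0.4451·0.0000] = 1.0041
Node 0 (S = 25): V_0 = e^(−0.1)·[0.5549·11.1291 + 0.4451·1.0041] = 5.9918

£5.99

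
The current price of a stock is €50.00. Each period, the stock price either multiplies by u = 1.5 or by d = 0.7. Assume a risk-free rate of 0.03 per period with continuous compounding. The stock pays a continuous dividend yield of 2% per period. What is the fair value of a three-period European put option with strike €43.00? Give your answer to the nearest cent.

€7.92

Per-period risk-free factor R = e^0.03 = 1.0305; dividend-adjusted growth = e^(0.03−0.02) = 1.0101.
Risk-neutral probability p = (1.0101 − 0.7)/(1.5 − 0.7) = 0.3101/0.8000 = 0.3876
Terminal stock prices: S_uuu = 168.8, S_uud = 78.75, S_udd = 36.75, S_ddd = 17.15
Terminal payoffs (K − S): max(-125.8, 0) = 0, max(-35.75, 0) = 0, max(6.25, 0) = 6.25, max(25.85, 0) = 25.85
Node uu (S = 112.5): V_uu = e^(−0.03)·[0.3876·0.0000 + 0.6124·0.0000] = 0.0000
Node ud (S = 52.5): V_ud = e^(−0.03)·[0.3876·0.0000 + 0.6124·6.2500] = 3.7146
Node dd (S = 24.5): V_dd = e^(−0.03)·[0.3876·6.2500 + 0.6124·25.8500] = 17.7143
Node u (S = 75): V_u = e^(−0.03)·[0.3876·0.0000 + 0.6124·3.7146] = 2.2077
Node d (S = 35): V_d = e^(−0.03)·[0.3876·3.7146 + 0.6124·17.7143] = 11.9254
Node 0 (S = 50): V_0 = e^(−0.03)·[0.3876·2.2077 + 0.6124·11.9254] = 7.9180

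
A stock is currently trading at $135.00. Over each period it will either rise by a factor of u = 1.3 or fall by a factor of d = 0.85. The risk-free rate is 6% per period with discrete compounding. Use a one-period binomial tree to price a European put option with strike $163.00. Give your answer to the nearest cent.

Risk-neutral probability p = (1 + 0.06 − 0.85)/(1.3 − 0.85) = 0.2100/0.4500 = 0.4667
Terminal stock prices: S_u = 175.5, S_d = 114.8
Terminal payoffs (K − S): max(-12.5, 0) = 0, max(48.25, 0) = 48.25
Node 0 (S = 135): V_0 = 1/1.06·[0.4667·0.0000 + 0.5333·48.2500] = 24.2767

$24.28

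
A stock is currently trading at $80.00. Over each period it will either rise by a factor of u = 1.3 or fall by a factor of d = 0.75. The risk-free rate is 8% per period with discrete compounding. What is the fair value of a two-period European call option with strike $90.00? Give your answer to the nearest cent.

Risk-neutral probability p = (1 + 0.08 − 0.75)/(1.3 − 0.75) = 0.3300/0.5500 = 0.6000
Terminal stock prices: S_uu = 135.2, S_ud = 78, S_dd = 45
Terminal payoffs (S − K): max(45.2, 0) = 45.2, max(-12, 0) = 0, max(-45, 0) = 0
Node u (S = 104): V_u = 1/1.08·[0.6000·45.2000 + 0.4000·0.0000] = 25.1111
Node d (S = 60): V_d = 1/1.08·[0.6000·0.0000 + 0.4000·0.0000] = 0.0000
Node 0 (S = 80): V_0 = 1/1.08·[0.6000·25.1111 + 0.4000·0.0000] = 13.9506

$13.95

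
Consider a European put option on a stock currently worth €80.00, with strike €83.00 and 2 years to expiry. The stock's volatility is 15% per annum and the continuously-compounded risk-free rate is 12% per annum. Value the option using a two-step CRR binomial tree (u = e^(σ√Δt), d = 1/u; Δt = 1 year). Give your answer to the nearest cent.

CRR parameters: u = e^(σ√Δt) = e^(0.15·√1) = 1.1618, d = 1/u = 0.8607
Per-period rate: rΔt = 0.12·1 = 0.12, so R = e^0.12 = 1.1275
Risk-neutral probability p = (e^0.12 − 0.8607)/(1.1618 − 0.8607) = 0.2668/0.3011 = 0.8860
Terminal stock prices: S_uu = 108, S_ud = 80, S_dd = 59.27
Terminal payoffs (K − S): max(-24.99, 0) = 0, max(3, 0) = 3, max(23.73, 0) = 23.73
Node u (S = 92.95): V_u = e^(−0.12)·[0.8860·0.0000 + 0.1140·3.0000] = 0.3034
Node d (S = 68.86): V_d = e^(−0.12)·[0.8860·3.0000 + 0.1140·23.7345] = 4.7578
Node 0 (S = 80): V_0 = e^(−0.12)·[0.8860·0.3034 + 0.1140·4.7578] = 0.7196

€0.72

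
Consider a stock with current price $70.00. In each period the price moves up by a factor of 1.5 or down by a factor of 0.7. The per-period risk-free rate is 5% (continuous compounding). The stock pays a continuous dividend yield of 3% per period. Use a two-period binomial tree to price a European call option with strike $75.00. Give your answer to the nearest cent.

Per-period risk-free factor R = e^0.05 = 1.0513; dividend-adjusted growth = e^(0.05−0.03) = 1.0202.
Risk-neutral probability p = (1.0202 − 0.7)/(1.5 − 0.7) = 0.3202/0.8000 = 0.4003
Terminal stock prices: S_uu = 157.5, S_ud = 73.5, S_dd = 34.3
Terminal payoffs (S − K): max(82.5, 0) = 82.5, max(-1.5, 0) = 0, max(-40.7, 0) = 0
Node u (S = 105): V_u = e^(−0.05)·[0.4003·82.5000 + 0.5997·0.0000] = 31.4103
Node d (S = 49): V_d = e^(−0.05)·[0.4003·0.0000 + 0.5997·0.0000] = 0.0000
Node 0 (S = 70): V_0 = e^(−0.05)·[0.4003·31.4103 + 0.5997·0.0000] = 11.9589

$11.96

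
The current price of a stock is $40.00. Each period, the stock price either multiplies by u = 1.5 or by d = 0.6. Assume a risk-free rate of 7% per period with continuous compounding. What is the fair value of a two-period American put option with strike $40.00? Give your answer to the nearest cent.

Risk-neutral probability p = (e^0.07 − 0.6)/(1.5 − 0.6) = 0.4725/0.9000 = 0.5250
Terminal stock prices: S_uu = 90, S_ud = 36, S_dd = 14.4
Terminal payoffs (K − S): max(-50, 0) = 0, max(4, 0) = 4, max(25.6, 0) = 25.6
Node u (S = 60): continuation = e^(−0.07)·[0.5250·0.0000 + 0.4750·4.0000] = 1.7715; exercise value = 0.0000 ≤ continuation, so V_u = 1.7715
Node d (S = 24): continuation = e^(−0.07)·[0.5250·4.0000 + 0.4750·25.6000] = 13.2958; exercise value = 16.0000 > continuation, so V_d = 16.0000 (exercise)
Node 0 (S = 40): continuation = e^(−0.07)·[0.5250·1.7715 + 0.4750·16.0000] = 7.9532; exercise value = 0.0000 ≤ continuation, so V_0 = 7.9532

$7.95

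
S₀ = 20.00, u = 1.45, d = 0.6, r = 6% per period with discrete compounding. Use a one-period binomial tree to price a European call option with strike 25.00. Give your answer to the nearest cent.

Risk-neutral probability p = (1 + 0.06 − 0.6)/(1.45 − 0.6) = 0.4600/0.8500 = 0.5412
Terminal stock prices: S_u = 29, S_d = 12
Terminal payoffs (S − K): max(4, 0) = 4, max(-13, 0) = 0
Node 0 (S = 20): V_0 = 1/1.06·[0.5412·4.0000 + 0.4588·0.0000] = 2.0422

2.04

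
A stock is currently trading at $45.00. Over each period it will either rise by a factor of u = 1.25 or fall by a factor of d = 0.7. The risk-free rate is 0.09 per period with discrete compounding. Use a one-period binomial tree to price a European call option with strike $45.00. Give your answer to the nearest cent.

Risk-neutral probability p = (1 + 0.09 − 0.7)/(1.25 − 0.7) = 0.3900/0.5500 = 0.7091
Terminal stock prices: S_u = 56.25, S_d = 31.5
Terminal payoffs (S − K): max(11.25, 0) = 11.25, max(-13.5, 0) = 0
Node 0 (S = 45): V_0 = 1/1.09·[0.7091·11.2500 + 0.2909·0.0000] = 7.3186

$7.32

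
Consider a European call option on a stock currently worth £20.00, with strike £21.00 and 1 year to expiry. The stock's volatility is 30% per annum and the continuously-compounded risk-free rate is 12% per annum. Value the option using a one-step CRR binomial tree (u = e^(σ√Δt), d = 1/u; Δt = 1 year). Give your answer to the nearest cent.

CRR parameters: u = e^(σ√Δt) = e^(0.3·√1) = 1.3499, d = 1/u = 0.7408
Per-period rate: rΔt = 0.12·1 = 0.12, so R = e^0.12 = 1.1275
Risk-neutral probability p = (e^0.12 − 0.7408)/(1.3499 − 0.7408) = 0.3867/0.6090 = 0.6349
Terminal stock prices: S_u = 27, S_d = 14.82
Terminal payoffs (S − K): max(5.997, 0) = 5.997, max(-6.184, 0) = 0
Node 0 (S = 20): V_0 = e^(−0.12)·[0.6349·5.9972 + 0.3651·0.0000] = 3.3770

£3.38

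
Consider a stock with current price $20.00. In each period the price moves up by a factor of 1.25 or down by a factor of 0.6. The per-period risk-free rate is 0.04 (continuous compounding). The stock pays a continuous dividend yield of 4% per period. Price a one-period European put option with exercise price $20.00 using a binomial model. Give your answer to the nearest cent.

Per-period risk-free factor R = e^0.04 = 1.0408; dividend-adjusted growth = e^(0.04−0.04) = 1.0000.
Risk-neutral probability p = (1.0000 − 0.6)/(1.25 − 0.6) = 0.4000/0.6500 = 0.6154
Terminal stock prices: S_u = 25, S_d = 12
Terminal payoffs (K − S): max(-5, 0) = 0, max(8, 0) = 8
Node 0 (S = 20): V_0 = e^(−0.04)·[0.6154·0.0000 + 0.3846·8.0000] = 2.9563

$2.96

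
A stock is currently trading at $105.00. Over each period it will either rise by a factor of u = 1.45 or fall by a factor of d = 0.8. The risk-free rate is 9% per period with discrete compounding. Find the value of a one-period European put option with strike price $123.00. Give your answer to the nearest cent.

Risk-neutral probability p = (1 + 0.09 − 0.8)/(1.45 − 0.8) = 0.2900/0.6500 = 0.4462
Terminal stock prices: S_u = 152.2, S_d = 84
Terminal payoffs (K − S): max(-29.25, 0) = 0, max(39, 0) = 39
Node 0 (S = 105): V_0 = 1/1.09·[0.4462·0.0000 + 0.5538·39.0000] = 19.8165

$19.82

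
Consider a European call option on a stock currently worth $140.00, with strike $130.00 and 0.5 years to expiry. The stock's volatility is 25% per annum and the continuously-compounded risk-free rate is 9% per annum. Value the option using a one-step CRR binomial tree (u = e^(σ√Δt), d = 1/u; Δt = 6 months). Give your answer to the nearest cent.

$20.75

CRR parameters: u = e^(σ√Δt) = e^(0.25·√0.5) = 1.1934, d = 1/u = 0.8380
Per-period rate: rΔt = 0.09·0.5 = 0.045, so R = e^0.045 = 1.0460
Risk-neutral probability p = (e^0.045 − 0.8380)/(1.1934 − 0.8380) = 0.2081/0.3554 = 0.5854
Terminal stock prices: S_u = 167.1, S_d = 117.3
Terminal payoffs (S − K): max(37.07, 0) = 37.07, max(-12.68, 0) = 0
Node 0 (S = 140): V_0 = e^(−0.045)·[0.5854·37.0710 + 0.4146·0.0000] = 20.7476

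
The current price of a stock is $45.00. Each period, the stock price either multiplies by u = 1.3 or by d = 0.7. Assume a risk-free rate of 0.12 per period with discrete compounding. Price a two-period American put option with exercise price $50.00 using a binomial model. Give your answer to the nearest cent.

$6.47

Risk-neutral probability p = (1 + 0.12 − 0.7)/(1.3 − 0.7) = 0.4200/0.6000 = 0.7000
Terminal stock prices: S_uu = 76.05, S_ud = 40.95, S_dd = 22.05
Terminal payoffs (K − S): max(-26.05, 0) = 0, max(9.05, 0) = 9.05, max(27.95, 0) = 27.95
Node u (S = 58.5): continuation = 1/1.12·[0.7000·0.0000 + 0.3000·9.0500] = 2.4241; exercise value = 0.0000 ≤ continuation, so V_u = 2.4241
Node d (S = 31.5): continuation = 1/1.12·[0.7000·9.0500 + 0.3000·27.9500] = 13.1429; exercise value = 18.5000 > continuation, so V_d = 18.5000 (exercise)
Node 0 (S = 45): continuation = 1/1.12·[0.7000·2.4241 + 0.3000·18.5000] = 6.4704; exercise value = 5.0000 ≤ continuation, so V_0 = 6.4704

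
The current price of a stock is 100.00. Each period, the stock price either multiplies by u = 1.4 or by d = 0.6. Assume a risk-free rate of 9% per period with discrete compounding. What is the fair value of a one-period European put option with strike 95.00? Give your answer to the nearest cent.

12.44

Risk-neutral probability p = (1 + 0.09 − 0.6)/(1.4 − 0.6) = 0.4900/0.8000 = 0.6125
Terminal stock prices: S_u = 140, S_d = 60
Terminal payoffs (K − S): max(-45, 0) = 0, max(35, 0) = 35
Node 0 (S = 100): V_0 = 1/1.09·[0.6125·0.0000 + 0.3875·35.0000] = 12.4427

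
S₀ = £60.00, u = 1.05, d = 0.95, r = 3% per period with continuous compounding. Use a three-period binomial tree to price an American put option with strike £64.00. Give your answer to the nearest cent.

Risk-neutral probability p = (e^0.03 − 0.95)/(1.05 − 0.95) = 0.0805/0.1000 = 0.8045
Terminal stock prices: S_uuu = 69.46, S_uud = 62.84, S_udd = 56.86, S_ddd = 51.44
Terminal payoffs (K − S): max(-5.458, 0) = 0, max(1.157, 0) = 1.157, max(7.143, 0) = 7.143, max(12.56, 0) = 12.56
Node uu (S = 66.15): continuation = e^(−0.03)·[0.8045·0.0000 + 0.1955·1.1575] = 0.2196; exercise value = 0.0000 ≤ continuation, so V_uu = 0.2196
Node ud (S = 59.85): continuation = e^(−0.03)·[0.8045·1.1575 + 0.1955·7.1425] = 2.2585; exercise value = 4.1500 > continuation, so V_ud = 4.1500 (exercise)
Node dd (S = 54.15): continuation = e^(−0.03)·[0.8045·7.1425 + 0.1955·12.5575] = 7.9585; exercise value = 9.8500 > continuation, so V_dd = 9.8500 (exercise)
Node u (S = 63): continuation = e^(−0.03)·[0.8045·0.2196 + 0.1955·4.1500] = 0.9586; exercise value = 1.0000 > continuation, so V_u = 1.0000 (exercise)
Node d (S = 57): continuation = e^(−0.03)·[0.8045·4.1500 + 0.1955·9.8500] = 5.1085; exercise value = 7.0000 > continuation, so V_d = 7.0000 (exercise)
Node 0 (S = 60): continuation = e^(−0.03)·[0.8045·1.0000 + 0.1955·7.0000] = 2.1085; exercise value = 4.0000 > continuation, so V_0 = 4.0000 (exercise)

£4.00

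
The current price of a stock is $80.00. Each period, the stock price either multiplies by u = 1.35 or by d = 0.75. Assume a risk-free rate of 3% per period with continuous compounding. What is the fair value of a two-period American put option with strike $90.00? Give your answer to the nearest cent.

$17.62

Risk-neutral probability p = (e^0.03 − 0.75)/(1.35 − 0.75) = 0.2805/0.6000 = 0.4674
Terminal stock prices: S_uu = 145.8, S_ud = 81, S_dd = 45
Terminal payoffs (K − S): max(-55.8, 0) = 0, max(9, 0) = 9, max(45, 0) = 45
Node u (S = 108): continuation = e^(−0.03)·[0.4674·0.0000 + 0.5326·9.0000] = 4.6515; exercise value = 0.0000 ≤ continuation, so V_u = 4.6515
Node d (S = 60): continuation = e^(−0.03)·[0.4674·9.0000 + 0.5326·45.0000] = 27.3401; exercise value = 30.0000 > continuation, so V_d = 30.0000 (exercise)
Node 0 (S = 80): continuation = e^(−0.03)·[0.4674·4.6515 + 0.5326·30.0000] = 17.6150; exercise value = 10.0000 ≤ continuation, so V_0 = 17.6150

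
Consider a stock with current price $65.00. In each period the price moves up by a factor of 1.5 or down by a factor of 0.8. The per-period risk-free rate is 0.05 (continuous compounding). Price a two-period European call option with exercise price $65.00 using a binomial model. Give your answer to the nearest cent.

$14.89

Risk-neutral probability p = (e^0.05 − 0.8)/(1.5 − 0.8) = 0.2513/0.7000 = 0.3590
Terminal stock prices: S_uu = 146.2, S_ud = 78, S_dd = 41.6
Terminal payoffs (S − K): max(81.25, 0) = 81.25, max(13, 0) = 13, max(-23.4, 0) = 0
Node u (S = 97.5): V_u = e^(−0.05)·[0.3590·81.2500 + 0.6410·13.0000] = 35.6701
Node d (S = 52): V_d = e^(−0.05)·[0.3590·13.0000 + 0.6410·0.0000] = 4.4389
Node 0 (S = 65): V_0 = e^(−0.05)·[0.3590·35.6701 + 0.6410·4.4389] = 14.8864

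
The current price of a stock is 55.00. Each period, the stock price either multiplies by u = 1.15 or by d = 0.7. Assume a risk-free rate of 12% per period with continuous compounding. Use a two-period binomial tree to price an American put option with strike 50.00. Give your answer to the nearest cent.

Risk-neutral probability p = (e^0.12 − 0.7)/(1.15 − 0.7) = 0.4275/0.4500 = 0.9500
Terminal stock prices: S_uu = 72.74, S_ud = 44.27, S_dd = 26.95
Terminal payoffs (K − S): max(-22.74, 0) = 0, max(5.725, 0) = 5.725, max(23.05, 0) = 23.05
Node u (S = 63.25): continuation = e^(−0.12)·[0.9500·0.0000 + 0.0500·5.7250] = 0.2539; exercise value = 0.0000 ≤ continuation, so V_u = 0.2539
Node d (S = 38.5): continuation = e^(−0.12)·[0.9500·5.7250 + 0.0500·23.0500] = 5.8460; exercise value = 11.5000 > continuation, so V_d = 11.5000 (exercise)
Node 0 (S = 55): continuation = e^(−0.12)·[0.9500·0.2539 + 0.0500·11.5000] = 0.7240; exercise value = 0.0000 ≤ continuation, so V_0 = 0.7240

0.72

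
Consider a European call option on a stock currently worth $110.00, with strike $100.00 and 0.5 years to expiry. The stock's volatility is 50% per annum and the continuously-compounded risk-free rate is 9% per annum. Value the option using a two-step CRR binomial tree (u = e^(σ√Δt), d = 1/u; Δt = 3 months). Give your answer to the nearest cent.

$22.91

CRR parameters: u = e^(σ√Δt) = e^(0.5·√0.25) = 1.2840, d = 1/u = 0.7788
Per-period rate: rΔt = 0.09·0.25 = 0.0225, so R = e^0.0225 = 1.0228
Risk-neutral probability p = (e^0.0225 − 0.7788)/(1.2840 − 0.7788) = 0.2440/0.5052 = 0.4829
Terminal stock prices: S_uu = 181.4, S_ud = 110, S_dd = 66.72
Terminal payoffs (S − K): max(81.36, 0) = 81.36, max(10, 0) = 10, max(-33.28, 0) = 0
Node u (S = 141.2): V_u = e^(−0.0225)·[0.4829·81.3593 + 0.5171·10.0000] = 43.4677
Node d (S = 85.67): V_d = e^(−0.0225)·[0.4829·10.0000 + 0.5171·0.0000] = 4.7212
Node 0 (S = 110): V_0 = e^(−0.0225)·[0.4829·43.4677 + 0.5171·4.7212] = 22.9091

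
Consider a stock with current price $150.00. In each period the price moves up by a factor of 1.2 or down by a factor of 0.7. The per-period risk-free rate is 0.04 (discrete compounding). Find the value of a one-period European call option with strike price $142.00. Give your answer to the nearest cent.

Risk-neutral probability p = (1 + 0.04 − 0.7)/(1.2 − 0.7) = 0.3400/0.5000 = 0.6800
Terminal stock prices: S_u = 180, S_d = 105
Terminal payoffs (S − K): max(38, 0) = 38, max(-37, 0) = 0
Node 0 (S = 150): V_0 = 1/1.04·[0.6800·38.0000 + 0.3200·0.0000] = 24.8462

$24.85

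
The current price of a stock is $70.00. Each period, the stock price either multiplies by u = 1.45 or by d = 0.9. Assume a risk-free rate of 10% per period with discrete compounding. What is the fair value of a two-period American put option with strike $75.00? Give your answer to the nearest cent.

Risk-neutral probability p = (1 + 0.1 − 0.9)/(1.45 − 0.9) = 0.2000/0.5500 = 0.3636
Terminal stock prices: S_uu = 147.2, S_ud = 91.35, S_dd = 56.7
Terminal payoffs (K − S): max(-72.18, 0) = 0, max(-16.35, 0) = 0, max(18.3, 0) = 18.3
Node u (S = 101.5): continuation = 1/1.1·[0.3636·0.0000 + 0.6364·0.0000] = 0.0000; exercise value = 0.0000 ≤ continuation, so V_u = 0.0000
Node d (S = 63): continuation = 1/1.1·[0.3636·0.0000 + 0.6364·18.3000] = 10.5868; exercise value = 12.0000 > continuation, so V_d = 12.0000 (exercise)
Node 0 (S = 70): continuation = 1/1.1·[0.3636·0.0000 + 0.6364·12.0000] = 6.9421; exercise value = 5.0000 ≤ continuation, so V_0 = 6.9421

$6.94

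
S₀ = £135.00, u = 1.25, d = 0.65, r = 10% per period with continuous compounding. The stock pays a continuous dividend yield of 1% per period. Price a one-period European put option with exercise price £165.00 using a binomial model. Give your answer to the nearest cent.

£18.15

Per-period risk-free factor R = e^0.1 = 1.1052; dividend-adjusted growth = e^(0.1−0.01) = 1.0942.
Risk-neutral probability p = (1.0942 − 0.65)/(1.25 − 0.65) = 0.4442/0.6000 = 0.7403
Terminal stock prices: S_u = 168.8, S_d = 87.75
Terminal payoffs (K − S): max(-3.75, 0) = 0, max(77.25, 0) = 77.25
Node 0 (S = 135): V_0 = e^(−0.1)·[0.7403·0.0000 + 0.2597·77.2500] = 18.1534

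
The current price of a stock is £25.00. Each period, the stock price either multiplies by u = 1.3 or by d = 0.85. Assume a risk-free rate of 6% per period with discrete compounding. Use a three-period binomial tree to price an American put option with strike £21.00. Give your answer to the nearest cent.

£0.74

Risk-neutral probability p = (1 + 0.06 − 0.85)/(1.3 − 0.85) = 0.2100/0.4500 = 0.4667
Terminal stock prices: S_uuu = 54.93, S_uud = 35.91, S_udd = 23.48, S_ddd = 15.35
Terminal payoffs (K − S): max(-33.93, 0) = 0, max(-14.91, 0) = 0, max(-2.481, 0) = 0, max(5.647, 0) = 5.647
Node uu (S = 42.25): continuation = 1/1.06·[0.4667·0.0000 + 0.5333·0.0000] = 0.0000; exercise value = 0.0000 ≤ continuation, so V_uu = 0.0000
Node ud (S = 27.62): continuation = 1/1.06·[0.4667·0.0000 + 0.5333·0.0000] = 0.0000; exercise value = 0.0000 ≤ continuation, so V_ud = 0.0000
Node dd (S = 18.06): continuation = 1/1.06·[0.4667·0.0000 + 0.5333·5.6469] = 2.8412; exercise value = 2.9375 > continuation, so V_dd = 2.9375 (exercise)
Node u (S = 32.5): continuation = 1/1.06·[0.4667·0.0000 + 0.5333·0.0000] = 0.0000; exercise value = 0.0000 ≤ continuation, so V_u = 0.0000
Node d (S = 21.25): continuation = 1/1.06·[0.4667·0.0000 + 0.5333·2.9375] = 1.4780; exercise value = 0.0000 ≤ continuation, so V_d = 1.4780
Node 0 (S = 25): continuation = 1/1.06·[0.4667·0.0000 + 0.5333·1.4780] = 0.7436; exercise value = 0.0000 ≤ continuation, so V_0 = 0.7436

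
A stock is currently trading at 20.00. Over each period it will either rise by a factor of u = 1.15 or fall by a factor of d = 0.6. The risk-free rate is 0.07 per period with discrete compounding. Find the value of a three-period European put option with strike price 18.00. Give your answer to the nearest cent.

1.02

Risk-neutral probability p = (1 + 0.07 − 0.6)/(1.15 − 0.6) = 0.4700/0.5500 = 0.8545
Terminal stock prices: S_uuu = 30.42, S_uud = 15.87, S_udd = 8.28, S_ddd = 4.32
Terminal payoffs (K − S): max(-12.42, 0) = 0, max(2.13, 0) = 2.13, max(9.72, 0) = 9.72, max(13.68, 0) = 13.68
Node uu (S = 26.45): V_uu = 1/1.07·[0.8545·0.0000 + 0.1455·2.1300] = 0.2895
Node ud (S = 13.8): V_ud = 1/1.07·[0.8545·2.1300 + 0.1455·9.7200] = 3.0224
Node dd (S = 7.2): V_dd = 1/1.07·[0.8545·9.7200 + 0.1455·13.6800] = 9.6224
Node u (S = 23): V_u = 1/1.07·[0.8545·0.2895 + 0.1455·3.0224] = 0.6421
Node d (S = 12): V_d = 1/1.07·[0.8545·3.0224 + 0.1455·9.6224] = 3.7219
Node 0 (S = 20): V_0 = 1/1.07·[0.8545·0.6421 + 0.1455·3.7219] = 1.0188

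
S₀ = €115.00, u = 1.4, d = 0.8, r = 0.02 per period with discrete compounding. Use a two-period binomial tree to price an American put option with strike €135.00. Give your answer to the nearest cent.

Risk-neutral probability p = (1 + 0.02 − 0.8)/(1.4 − 0.8) = 0.2200/0.6000 = 0.3667
Terminal stock prices: S_uu = 225.4, S_ud = 128.8, S_dd = 73.6
Terminal payoffs (K − S): max(-90.4, 0) = 0, max(6.2, 0) = 6.2, max(61.4, 0) = 61.4
Node u (S = 161): continuation = 1/1.02·[0.3667·0.0000 + 0.6333·6.2000] = 3.8497; exercise value = 0.0000 ≤ continuation, so V_u = 3.8497
Node d (S = 92): continuation = 1/1.02·[0.3667·6.2000 + 0.6333·61.4000] = 40.3529; exercise value = 43.0000 > continuation, so V_d = 43.0000 (exercise)
Node 0 (S = 115): continuation = 1/1.02·[0.3667·3.8497 + 0.6333·43.0000] = 28.0832; exercise value = 20.0000 ≤ continuation, so V_0 = 28.0832

€28.08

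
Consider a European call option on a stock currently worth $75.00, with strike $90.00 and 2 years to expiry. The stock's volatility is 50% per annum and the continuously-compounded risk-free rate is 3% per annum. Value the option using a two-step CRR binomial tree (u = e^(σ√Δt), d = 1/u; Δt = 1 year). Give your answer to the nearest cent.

$17.74

CRR parameters: u = e^(σ√Δt) = e^(0.5·√1) = 1.6487, d = 1/u = 0.6065
Per-period rate: rΔt = 0.03·1 = 0.03, so R = e^0.03 = 1.0305
Risk-neutral probability p = (e^0.03 − 0.6065)/(1.6487 − 0.6065) = 0.4239/1.0422 = 0.4068
Terminal stock prices: S_uu = 203.9, S_ud = 75, S_dd = 27.59
Terminal payoffs (S − K): max(113.9, 0) = 113.9, max(-15, 0) = 0, max(-62.41, 0) = 0
Node u (S = 123.7): V_u = e^(−0.03)·[0.4068·113.8711 + 0.5932·0.0000] = 44.9496
Node d (S = 45.49): V_d = e^(−0.03)·[0.4068·0.0000 + 0.5932·0.0000] = 0.0000
Node 0 (S = 75): V_0 = e^(−0.03)·[0.4068·44.9496 + 0.5932·0.0000] = 17.7434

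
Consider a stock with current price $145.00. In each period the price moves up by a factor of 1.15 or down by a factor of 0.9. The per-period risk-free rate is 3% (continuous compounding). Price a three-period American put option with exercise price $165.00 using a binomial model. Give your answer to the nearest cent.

Risk-neutral probability p = (e^0.03 − 0.9)/(1.15 − 0.9) = 0.1305/0.2500 = 0.5218
Terminal stock prices: S_uuu = 220.5, S_uud = 172.6, S_udd = 135.1, S_ddd = 105.7
Terminal payoffs (K − S): max(-55.53, 0) = 0, max(-7.586, 0) = 0, max(29.93, 0) = 29.93, max(59.29, 0) = 59.29
Node uu (S = 191.8): continuation = e^(−0.03)·[0.5218·0.0000 + 0.4782·0.0000] = 0.0000; exercise value = 0.0000 ≤ continuation, so V_uu = 0.0000
Node ud (S = 150.1): continuation = e^(−0.03)·[0.5218·0.0000 + 0.4782·29.9325] = 13.8902; exercise value = 14.9250 > continuation, so V_ud = 14.9250 (exercise)
Node dd (S = 117.5): continuation = e^(−0.03)·[0.5218·29.9325 + 0.4782·59.2950] = 42.6735; exercise value = 47.5500 > continuation, so V_dd = 47.5500 (exercise)
Node u (S = 166.8): continuation = e^(−0.03)·[0.5218·0.0000 + 0.4782·14.9250] = 6.9259; exercise value = 0.0000 ≤ continuation, so V_u = 6.9259
Node d (S = 130.5): continuation = e^(−0.03)·[0.5218·14.9250 + 0.4782·47.5500] = 29.6235; exercise value = 34.5000 > continuation, so V_d = 34.5000 (exercise)
Node 0 (S = 145): continuation = e^(−0.03)·[0.5218·6.9259 + 0.4782·34.5000] = 19.5170; exercise value = 20.0000 > continuation, so V_0 = 20.0000 (exercise)

$20.00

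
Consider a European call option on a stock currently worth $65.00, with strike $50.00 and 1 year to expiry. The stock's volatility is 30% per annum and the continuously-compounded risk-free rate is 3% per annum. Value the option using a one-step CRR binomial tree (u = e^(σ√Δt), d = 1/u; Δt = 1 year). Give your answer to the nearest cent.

CRR parameters: u = e^(σ√Δt) = e^(0.3·√1) = 1.3499, d = 1/u = 0.7408
Per-period rate: rΔt = 0.03·1 = 0.03, so R = e^0.03 = 1.0305
Risk-neutral probability p = (e^0.03 − 0.7408)/(1.3499 − 0.7408) = 0.2896/0.6090 = 0.4756
Terminal stock prices: S_u = 87.74, S_d = 48.15
Terminal payoffs (S − K): max(37.74, 0) = 37.74, max(-1.847, 0) = 0
Node 0 (S = 65): V_0 = e^(−0.03)·[0.4756·37.7408 + 0.5244·0.0000] = 17.4176

$17.42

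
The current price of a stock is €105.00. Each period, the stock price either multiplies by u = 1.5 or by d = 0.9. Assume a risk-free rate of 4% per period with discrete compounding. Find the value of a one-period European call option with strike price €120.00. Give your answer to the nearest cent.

€8.41

Risk-neutral probability p = (1 + 0.04 − 0.9)/(1.5 − 0.9) = 0.1400/0.6000 = 0.2333
Terminal stock prices: S_u = 157.5, S_d = 94.5
Terminal payoffs (S − K): max(37.5, 0) = 37.5, max(-25.5, 0) = 0
Node 0 (S = 105): V_0 = 1/1.04·[0.2333·37.5000 + 0.7667·0.0000] = 8.4135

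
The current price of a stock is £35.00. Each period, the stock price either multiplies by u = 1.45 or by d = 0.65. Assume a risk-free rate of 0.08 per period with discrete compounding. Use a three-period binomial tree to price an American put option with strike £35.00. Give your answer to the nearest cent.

£6.48

Risk-neutral probability p = (1 + 0.08 − 0.65)/(1.45 − 0.65) = 0.4300/0.8000 = 0.5375
Terminal stock prices: S_uuu = 106.7, S_uud = 47.83, S_udd = 21.44, S_ddd = 9.612
Terminal payoffs (K − S): max(-71.7, 0) = 0, max(-12.83, 0) = 0, max(13.56, 0) = 13.56, max(25.39, 0) = 25.39
Node uu (S = 73.59): continuation = 1/1.08·[0.5375·0.0000 + 0.4625·0.0000] = 0.0000; exercise value = 0.0000 ≤ continuation, so V_uu = 0.0000
Node ud (S = 32.99): continuation = 1/1.08·[0.5375·0.0000 + 0.4625·13.5581] = 5.8061; exercise value = 2.0125 ≤ continuation, so V_ud = 5.8061
Node dd (S = 14.79): continuation = 1/1.08·[0.5375·13.5581 + 0.4625·25.3881] = 17.6199; exercise value = 20.2125 > continuation, so V_dd = 20.2125 (exercise)
Node u (S = 50.75): continuation = 1/1.08·[0.5375·0.0000 + 0.4625·5.8061] = 2.4864; exercise value = 0.0000 ≤ continuation, so V_u = 2.4864
Node d (S = 22.75): continuation = 1/1.08·[0.5375·5.8061 + 0.4625·20.2125] = 11.5454; exercise value = 12.2500 > continuation, so V_d = 12.2500 (exercise)
Node 0 (S = 35): continuation = 1/1.08·[0.5375·2.4864 + 0.4625·12.2500] = 6.4834; exercise value = 0.0000 ≤ continuation, so V_0 = 6.4834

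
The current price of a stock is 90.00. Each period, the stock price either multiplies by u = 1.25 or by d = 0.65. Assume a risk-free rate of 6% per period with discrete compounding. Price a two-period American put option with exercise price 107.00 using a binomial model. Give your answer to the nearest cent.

Risk-neutral probability p = (1 + 0.06 − 0.65)/(1.25 − 0.65) = 0.4100/0.6000 = 0.6833
Terminal stock prices: S_uu = 140.6, S_ud = 73.12, S_dd = 38.03
Terminal payoffs (K − S): max(-33.62, 0) = 0, max(33.88, 0) = 33.88, max(68.97, 0) = 68.97
Node u (S = 112.5): continuation = 1/1.06·[0.6833·0.0000 + 0.3167·33.8750] = 10.1199; exercise value = 0.0000 ≤ continuation, so V_u = 10.1199
Node d (S = 58.5): continuation = 1/1.06·[0.6833·33.8750 + 0.3167·68.9750] = 42.4434; exercise value = 48.5000 > continuation, so V_d = 48.5000 (exercise)
Node 0 (S = 90): continuation = 1/1.06·[0.6833·10.1199 + 0.3167·48.5000] = 21.0128; exercise value = 17.0000 ≤ continuation, so V_0 = 21.0128

21.01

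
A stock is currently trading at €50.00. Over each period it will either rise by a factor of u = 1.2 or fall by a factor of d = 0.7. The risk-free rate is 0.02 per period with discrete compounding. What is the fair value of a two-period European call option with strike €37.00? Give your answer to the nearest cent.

Risk-neutral probability p = (1 + 0.02 − 0.7)/(1.2 − 0.7) = 0.3200/0.5000 = 0.6400
Terminal stock prices: S_uu = 72, S_ud = 42, S_dd = 24.5
Terminal payoffs (S − K): max(35, 0) = 35, max(5, 0) = 5, max(-12.5, 0) = 0
Node u (S = 60): V_u = 1/1.02·[0.6400·35.0000 + 0.3600·5.0000] = 23.7255
Node d (S = 35): V_d = 1/1.02·[0.6400·5.0000 + 0.3600·0.0000] = 3.1373
Node 0 (S = 50): V_0 = 1/1.02·[0.6400·23.7255 + 0.3600·3.1373] = 15.9938

€15.99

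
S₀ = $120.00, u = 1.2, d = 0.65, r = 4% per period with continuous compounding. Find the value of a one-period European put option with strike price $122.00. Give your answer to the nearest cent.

$12.24

Risk-neutral probability p = (e^0.04 − 0.65)/(1.2 − 0.65) = 0.3908/0.5500 = 0.7106
Terminal stock prices: S_u = 144, S_d = 78
Terminal payoffs (K − S): max(-22, 0) = 0, max(44, 0) = 44
Node 0 (S = 120): V_0 = e^(−0.04)·[0.7106·0.0000 + 0.2894·44.0000] = 12.2358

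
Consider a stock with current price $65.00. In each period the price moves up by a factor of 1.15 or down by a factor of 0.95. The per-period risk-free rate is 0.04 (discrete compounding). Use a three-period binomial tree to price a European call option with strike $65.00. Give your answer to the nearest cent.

Risk-neutral probability p = (1 + 0.04 − 0.95)/(1.15 − 0.95) = 0.0900/0.2000 = 0.4500
Terminal stock prices: S_uuu = 98.86, S_uud = 81.66, S_udd = 67.46, S_ddd = 55.73
Terminal payoffs (S − K): max(33.86, 0) = 33.86, max(16.66, 0) = 16.66, max(2.462, 0) = 2.462, max(-9.271, 0) = 0
Node uu (S = 85.96): V_uu = 1/1.04·[0.4500·33.8569 + 0.5500·16.6644] = 23.4625
Node ud (S = 71.01): V_ud = 1/1.04·[0.4500·16.6644 + 0.5500·2.4619] = 8.5125
Node dd (S = 58.66): V_dd = 1/1.04·[0.4500·2.4619 + 0.5500·0.0000] = 1.0652
Node u (S = 74.75): V_u = 1/1.04·[0.4500·23.4625 + 0.5500·8.5125] = 14.6538
Node d (S = 61.75): V_d = 1/1.04·[0.4500·8.5125 + 0.5500·1.0652] = 4.2466
Node 0 (S = 65): V_0 = 1/1.04·[0.4500·14.6538 + 0.5500·4.2466] = 8.5864

$8.59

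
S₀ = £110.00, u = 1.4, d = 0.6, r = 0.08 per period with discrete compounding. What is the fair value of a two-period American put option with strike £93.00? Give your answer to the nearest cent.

£10.12

Risk-neutral probability p = (1 + 0.08 − 0.6)/(1.4 − 0.6) = 0.4800/0.8000 = 0.6000
Terminal stock prices: S_uu = 215.6, S_ud = 92.4, S_dd = 39.6
Terminal payoffs (K − S): max(-122.6, 0) = 0, max(0.6, 0) = 0.6, max(53.4, 0) = 53.4
Node u (S = 154): continuation = 1/1.08·[0.6000·0.0000 + 0.4000·0.6000] = 0.2222; exercise value = 0.0000 ≤ continuation, so V_u = 0.2222
Node d (S = 66): continuation = 1/1.08·[0.6000·0.6000 + 0.4000·53.4000] = 20.1111; exercise value = 27.0000 > continuation, so V_d = 27.0000 (exercise)
Node 0 (S = 110): continuation = 1/1.08·[0.6000·0.2222 + 0.4000·27.0000] = 10.1235; exercise value = 0.0000 ≤ continuation, so V_0 = 10.1235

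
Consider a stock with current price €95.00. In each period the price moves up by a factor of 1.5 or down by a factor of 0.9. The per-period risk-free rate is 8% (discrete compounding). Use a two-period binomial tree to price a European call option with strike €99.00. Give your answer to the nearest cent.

€19.39

Risk-neutral probability p = (1 + 0.08 − 0.9)/(1.5 − 0.9) = 0.1800/0.6000 = 0.3000
Terminal stock prices: S_uu = 213.8, S_ud = 128.2, S_dd = 76.95
Terminal payoffs (S − K): max(114.8, 0) = 114.8, max(29.25, 0) = 29.25, max(-22.05, 0) = 0
Node u (S = 142.5): V_u = 1/1.08·[0.3000·114.7500 + 0.7000·29.2500] = 50.8333
Node d (S = 85.5): V_d = 1/1.08·[0.3000·29.2500 + 0.7000·0.0000] = 8.1250
Node 0 (S = 95): V_0 = 1/1.08·[0.3000·50.8333 + 0.7000·8.1250] = 19.3866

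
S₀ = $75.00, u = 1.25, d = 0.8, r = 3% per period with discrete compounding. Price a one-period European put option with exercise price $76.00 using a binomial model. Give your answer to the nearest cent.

$7.59

Risk-neutral probability p = (1 + 0.03 − 0.8)/(1.25 − 0.8) = 0.2300/0.4500 = 0.5111
Terminal stock prices: S_u = 93.75, S_d = 60
Terminal payoffs (K − S): max(-17.75, 0) = 0, max(16, 0) = 16
Node 0 (S = 75): V_0 = 1/1.03·[0.5111·0.0000 + 0.4889·16.0000] = 7.5944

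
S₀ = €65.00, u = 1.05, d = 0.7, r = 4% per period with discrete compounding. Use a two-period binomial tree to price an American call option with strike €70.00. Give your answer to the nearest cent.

€1.45

Risk-neutral probability p = (1 + 0.04 − 0.7)/(1.05 − 0.7) = 0.3400/0.3500 = 0.9714
Terminal stock prices: S_uu = 71.66, S_ud = 47.77, S_dd = 31.85
Terminal payoffs (S − K): max(1.663, 0) = 1.663, max(-22.23, 0) = 0, max(-38.15, 0) = 0
Node u (S = 68.25): continuation = 1/1.04·[0.9714·1.6625 + 0.0286·0.0000] = 1.5529; exercise value = 0.0000 ≤ continuation, so V_u = 1.5529
Node d (S = 45.5): continuation = 1/1.04·[0.9714·0.0000 + 0.0286·0.0000] = 0.0000; exercise value = 0.0000 ≤ continuation, so V_d = 0.0000
Node 0 (S = 65): continuation = 1/1.04·[0.9714·1.5529 + 0.0286·0.0000] = 1.4505; exercise value = 0.0000 ≤ continuation, so V_0 = 1.4505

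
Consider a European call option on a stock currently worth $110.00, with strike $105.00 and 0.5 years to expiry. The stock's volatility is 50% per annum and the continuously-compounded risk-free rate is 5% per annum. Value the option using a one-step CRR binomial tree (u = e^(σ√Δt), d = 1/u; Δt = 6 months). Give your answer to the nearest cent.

CRR parameters: u = e^(σ√Δt) = e^(0.5·√0.5) = 1.4241, d = 1/u = 0.7022
Per-period rate: rΔt = 0.05·0.5 = 0.025, so R = e^0.025 = 1.0253
Risk-neutral probability p = (e^0.025 − 0.7022)/(1.4241 − 0.7022) = 0.3231/0.7219 = 0.4476
Terminal stock prices: S_u = 156.7, S_d = 77.24
Terminal payoffs (S − K): max(51.65, 0) = 51.65, max(-27.76, 0) = 0
Node 0 (S = 110): V_0 = e^(−0.025)·[0.4476·51.6531 + 0.5524·0.0000] = 22.5484

$22.55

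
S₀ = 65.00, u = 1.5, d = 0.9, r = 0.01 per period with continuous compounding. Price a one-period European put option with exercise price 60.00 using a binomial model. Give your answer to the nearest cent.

1.21

Risk-neutral probability p = (e^0.01 − 0.9)/(1.5 − 0.9) = 0.1101/0.6000 = 0.1834
Terminal stock prices: S_u = 97.5, S_d = 58.5
Terminal payoffs (K − S): max(-37.5, 0) = 0, max(1.5, 0) = 1.5
Node 0 (S = 65): V_0 = e^(−0.01)·[0.1834·0.0000 + 0.8166·1.5000] = 1.2127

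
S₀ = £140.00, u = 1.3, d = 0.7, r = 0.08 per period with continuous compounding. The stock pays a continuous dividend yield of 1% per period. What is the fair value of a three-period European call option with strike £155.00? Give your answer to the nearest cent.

£32.39

Per-period risk-free factor R = e^0.08 = 1.0833; dividend-adjusted growth = e^(0.08−0.01) = 1.0725.
Risk-neutral probability p = (1.0725 − 0.7)/(1.3 − 0.7) = 0.3725/0.6000 = 0.6208
Terminal stock prices: S_uuu = 307.6, S_uud = 165.6, S_udd = 89.18, S_ddd = 48.02
Terminal payoffs (S − K): max(152.6, 0) = 152.6, max(10.62, 0) = 10.62, max(-65.82, 0) = 0, max(-107, 0) = 0
Node uu (S = 236.6): V_uu = e^(−0.08)·[0.6208·152.5800 + 0.3792·10.6200] = 91.1628
Node ud (S = 127.4): V_ud = e^(−0.08)·[0.6208·10.6200 + 0.3792·0.0000] = 6.0865
Node dd (S = 68.6): V_dd = e^(−0.08)·[0.6208·0.0000 + 0.3792·0.0000] = 0.0000
Node u (S = 182): V_u = e^(−0.08)·[0.6208·91.1628 + 0.3792·6.0865] = 54.3769
Node d (S = 98): V_d = e^(−0.08)·[0.6208·6.0865 + 0.3792·0.0000] = 3.4882
Node 0 (S = 140): V_0 = e^(−0.08)·[0.6208·54.3769 + 0.3792·3.4882] = 32.3851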